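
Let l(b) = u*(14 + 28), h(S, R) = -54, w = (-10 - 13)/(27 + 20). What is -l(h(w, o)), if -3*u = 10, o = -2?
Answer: 140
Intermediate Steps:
w = -23/47 ≈ -0.48936
u = -10/3 (u = -1/3*10 = -10/3 ≈ -3.3333)
l(b) = -140 (l(b) = -10*(14 + 28)/3 = -10/3*42 = -140)
-l(h(w, o)) = -1*(-140) = 140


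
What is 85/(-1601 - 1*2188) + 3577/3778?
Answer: 13232123/14314842 ≈ 0.92436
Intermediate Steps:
85/(-1601 - 1*2188) + 3577/3778 = 85/(-1601 - 2188) + 3577*(1/3778) = 85/(-3789) + 3577/3778 = 85*(-1/3789) + 3577/3778 = -85/3789 + 3577/3778 = 13232123/14314842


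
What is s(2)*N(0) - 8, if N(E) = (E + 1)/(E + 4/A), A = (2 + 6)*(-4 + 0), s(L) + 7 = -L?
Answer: 64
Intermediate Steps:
s(L) = -7 - L
A = -32 (A = 8*(-4) = -32)
N(E) = (1 + E)/(-⅛ + E) (N(E) = (E + 1)/(E + 4/(-32)) = (1 + E)/(E + 4*(-1/32)) = (1 + E)/(E - ⅛) = (1 + E)/(-⅛ + E))
s(2)*N(0) - 8 = (-7 - 1*2)*(8*(1 + 0)/(-1 + 8*0)) - 8 = (-7 - 2)*(8*1/(-1 + 0)) - 8 = -72/(-1) - 8 = -72*(-1) - 8 = -9*(-8) - 8 = 72 - 8 = 64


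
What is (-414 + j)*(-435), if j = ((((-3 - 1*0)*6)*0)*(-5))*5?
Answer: 180090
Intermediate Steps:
j = 0 (j = ((((-3 + 0)*6)*0)*(-5))*5 = ((-3*6*0)*(-5))*5 = (-18*0*(-5))*5 = (0*(-5))*5 = 0*5 = 0)
(-414 + j)*(-435) = (-414 + 0)*(-435) = -414*(-435) = 180090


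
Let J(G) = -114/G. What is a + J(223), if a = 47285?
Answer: 10544441/223 ≈ 47285.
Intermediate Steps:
a + J(223) = 47285 - 114/223 = 10544441/223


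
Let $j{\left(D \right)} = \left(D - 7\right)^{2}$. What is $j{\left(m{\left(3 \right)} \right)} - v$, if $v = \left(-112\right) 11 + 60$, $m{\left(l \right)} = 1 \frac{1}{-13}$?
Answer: $\frac{206532}{169} \approx 1222.1$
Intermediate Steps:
$m{\left(l \right)} = - \frac{1}{13}$ ($m{\left(l \right)} = 1 \left(- \frac{1}{13}\right) = - \frac{1}{13}$)
$j{\left(D \right)} = \left(-7 + D\right)^{2}$
$v = -1172$ ($v = -1232 + 60 = -1172$)
$j{\left(m{\left(3 \right)} \right)} - v = \left(-7 - \frac{1}{13}\right)^{2} - -1172 = \left(- \frac{92}{13}\right)^{2} + 1172 = \frac{8464}{169} + 1172 = \frac{206532}{169}$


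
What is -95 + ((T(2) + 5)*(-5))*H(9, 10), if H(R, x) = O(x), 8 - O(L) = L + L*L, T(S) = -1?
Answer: 1945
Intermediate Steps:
O(L) = 8 - L - L² (O(L) = 8 - (L + L*L) = 8 - (L + L²) = 8 + (-L - L²) = 8 - L - L²)
H(R, x) = 8 - x - x²
-95 + ((T(2) + 5)*(-5))*H(9, 10) = -95 + ((-1 + 5)*(-5))*(8 - 1*10 - 1*10²) = -95 + (4*(-5))*(8 - 10 - 1*100) = -95 - 20*(8 - 10 - 100) = -95 - 20*(-102) = -95 + 2040 = 1945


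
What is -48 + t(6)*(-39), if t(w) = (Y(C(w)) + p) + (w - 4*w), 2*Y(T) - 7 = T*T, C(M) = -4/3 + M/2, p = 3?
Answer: 1039/3 ≈ 346.33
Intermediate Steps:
C(M) = -4/3 + M/2 (C(M) = -4*1/3 + M*(1/2) = -4/3 + M/2)
Y(T) = 7/2 + T**2/2 (Y(T) = 7/2 + (T*T)/2 = 7/2 + T**2/2)
t(w) = 13/2 + (-4/3 + w/2)**2/2 - 3*w (t(w) = ((7/2 + (-4/3 + w/2)**2/2) + 3) + (w - 4*w) = (13/2 + (-4/3 + w/2)**2/2) - 3*w = 13/2 + (-4/3 + w/2)**2/2 - 3*w)
-48 + t(6)*(-39) = -48 + (133/18 - 11/3*6 + (1/8)*6**2)*(-39) = -48 + (133/18 - 22 + (1/8)*36)*(-39) = -48 + (133/18 - 22 + 9/2)*(-39) = -48 - 91/9*(-39) = -48 + 1183/3 = 1039/3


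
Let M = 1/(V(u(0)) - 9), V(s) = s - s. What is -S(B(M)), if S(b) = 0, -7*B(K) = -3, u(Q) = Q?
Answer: 0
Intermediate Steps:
V(s) = 0
M = -⅑ (M = 1/(0 - 9) = 1/(-9) = -⅑ ≈ -0.11111)
B(K) = 3/7 (B(K) = -⅐*(-3) = 3/7)
-S(B(M)) = -1*0 = 0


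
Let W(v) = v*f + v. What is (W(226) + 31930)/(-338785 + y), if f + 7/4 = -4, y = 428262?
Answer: 61713/178954 ≈ 0.34485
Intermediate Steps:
f = -23/4 (f = -7/4 - 4 = -23/4 ≈ -5.7500)
W(v) = -19*v/4 (W(v) = v*(-23/4) + v = -23*v/4 + v = -19*v/4)
(W(226) + 31930)/(-338785 + y) = (-19/4*226 + 31930)/(-338785 + 428262) = (-2147/2 + 31930)/89477 = (61713/2)*(1/89477) = 61713/178954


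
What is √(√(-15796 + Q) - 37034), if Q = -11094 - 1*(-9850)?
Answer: √(-37034 + 4*I*√1065) ≈ 0.3392 + 192.44*I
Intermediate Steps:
Q = -1244 (Q = -11094 + 9850 = -1244)
√(√(-15796 + Q) - 37034) = √(√(-15796 - 1244) - 37034) = √(√(-17040) - 37034) = √(4*I*√1065 - 37034) = √(-37034 + 4*I*√1065)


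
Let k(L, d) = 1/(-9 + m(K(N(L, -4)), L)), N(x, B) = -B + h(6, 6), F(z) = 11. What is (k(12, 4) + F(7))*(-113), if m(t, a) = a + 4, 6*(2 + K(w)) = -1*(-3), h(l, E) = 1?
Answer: -8814/7 ≈ -1259.1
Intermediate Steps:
N(x, B) = 1 - B (N(x, B) = -B + 1 = 1 - B)
K(w) = -3/2 (K(w) = -2 + (-1*(-3))/6 = -2 + (1/6)*3 = -2 + 1/2 = -3/2)
m(t, a) = 4 + a
k(L, d) = 1/(-5 + L) (k(L, d) = 1/(-9 + (4 + L)) = 1/(-5 + L))
(k(12, 4) + F(7))*(-113) = (1/(-5 + 12) + 11)*(-113) = (1/7 + 11)*(-113) = (78/7)*(-113) = -8814/7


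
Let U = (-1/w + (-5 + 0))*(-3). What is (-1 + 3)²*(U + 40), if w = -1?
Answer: 208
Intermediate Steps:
U = 12 (U = (-1/(-1) + (-5 + 0))*(-3) = (-1*(-1) - 5)*(-3) = (1 - 5)*(-3) = -4*(-3) = 12)
(-1 + 3)²*(U + 40) = (-1 + 3)²*(12 + 40) = 2²*52 = 4*52 = 208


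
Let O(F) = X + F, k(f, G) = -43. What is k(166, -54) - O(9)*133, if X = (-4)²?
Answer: -3368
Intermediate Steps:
X = 16
O(F) = 16 + F
k(166, -54) - O(9)*133 = -43 - (16 + 9)*133 = -43 - 25*133 = -43 - 1*3325 = -43 - 3325 = -3368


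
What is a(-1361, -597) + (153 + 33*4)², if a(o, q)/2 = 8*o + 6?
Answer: 59461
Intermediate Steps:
a(o, q) = 12 + 16*o (a(o, q) = 2*(8*o + 6) = 2*(6 + 8*o) = 12 + 16*o)
a(-1361, -597) + (153 + 33*4)² = (12 + 16*(-1361)) + (153 + 33*4)² = (12 - 21776) + (153 + 132)² = -21764 + 285² = -21764 + 81225 = 59461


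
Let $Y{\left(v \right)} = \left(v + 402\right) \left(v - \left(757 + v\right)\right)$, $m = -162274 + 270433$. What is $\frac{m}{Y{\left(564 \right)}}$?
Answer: $- \frac{36053}{243754} \approx -0.14791$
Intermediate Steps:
$m = 108159$
$Y{\left(v \right)} = -304314 - 757 v$ ($Y{\left(v \right)} = \left(402 + v\right) \left(-757\right) = -304314 - 757 v$)
$\frac{m}{Y{\left(564 \right)}} = \frac{108159}{-304314 - 426948} = \frac{108159}{-731262} = 108159 \left(- \frac{1}{731262}\right) = - \frac{36053}{243754}$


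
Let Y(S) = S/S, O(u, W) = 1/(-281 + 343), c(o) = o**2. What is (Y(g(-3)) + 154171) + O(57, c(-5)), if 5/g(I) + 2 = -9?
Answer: 9558665/62 ≈ 1.5417e+5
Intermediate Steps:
g(I) = -5/11 (g(I) = 5/(-2 - 9) = 5/(-11) = 5*(-1/11) = -5/11)
O(u, W) = 1/62
Y(S) = 1
(Y(g(-3)) + 154171) + O(57, c(-5)) = (1 + 154171) + 1/62 = 154172 + 1/62 = 9558665/62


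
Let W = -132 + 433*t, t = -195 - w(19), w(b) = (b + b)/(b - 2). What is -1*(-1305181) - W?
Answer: 23642170/17 ≈ 1.3907e+6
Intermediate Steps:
w(b) = 2*b/(-2 + b) (w(b) = (2*b)/(-2 + b) = 2*b/(-2 + b))
t = -3353/17 (t = -195 - 2*19/(-2 + 19) = -195 - 2*19/17 = -195 - 1*38/17 = -195 - 38/17 = -3353/17 ≈ -197.24)
W = -1454093/17 (W = -132 + 433*(-3353/17) = -132 - 1451849/17 = -1454093/17 ≈ -85535.)
-1*(-1305181) - W = -1*(-1305181) - 1*(-1454093/17) = 1305181 + 1454093/17 = 23642170/17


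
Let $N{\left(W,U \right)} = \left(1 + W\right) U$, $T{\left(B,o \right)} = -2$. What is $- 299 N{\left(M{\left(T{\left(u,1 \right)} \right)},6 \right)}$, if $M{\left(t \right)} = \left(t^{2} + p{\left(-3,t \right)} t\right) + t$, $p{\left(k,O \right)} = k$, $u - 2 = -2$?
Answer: $-16146$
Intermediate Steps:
$u = 0$ ($u = 2 - 2 = 0$)
$M{\left(t \right)} = t^{2} - 2 t$ ($M{\left(t \right)} = \left(t^{2} - 3 t\right) + t = t^{2} - 2 t$)
$N{\left(W,U \right)} = U \left(1 + W\right)$
$- 299 N{\left(M{\left(T{\left(u,1 \right)} \right)},6 \right)} = - 299 \cdot 6 \left(1 - 2 \left(-2 - 2\right)\right) = - 299 \cdot 6 \left(1 - -8\right) = - 299 \cdot 6 \left(1 + 8\right) = - 299 \cdot 6 \cdot 9 = \left(-299\right) 54 = -16146$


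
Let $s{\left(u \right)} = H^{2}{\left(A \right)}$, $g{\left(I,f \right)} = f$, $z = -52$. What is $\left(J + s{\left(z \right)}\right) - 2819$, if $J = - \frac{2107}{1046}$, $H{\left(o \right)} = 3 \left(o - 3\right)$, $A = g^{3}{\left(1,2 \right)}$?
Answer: $- \frac{2715431}{1046} \approx -2596.0$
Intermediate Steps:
$A = 8$ ($A = 2^{3} = 8$)
$H{\left(o \right)} = -9 + 3 o$ ($H{\left(o \right)} = 3 \left(o - 3\right) = 3 \left(-3 + o\right) = -9 + 3 o$)
$s{\left(u \right)} = 225$ ($s{\left(u \right)} = \left(-9 + 3 \cdot 8\right)^{2} = \left(-9 + 24\right)^{2} = 15^{2} = 225$)
$J = - \frac{2107}{1046}$ ($J = \left(-2107\right) \frac{1}{1046} = - \frac{2107}{1046} \approx -2.0143$)
$\left(J + s{\left(z \right)}\right) - 2819 = \left(- \frac{2107}{1046} + 225\right) - 2819 = \frac{233243}{1046} - 2819 = - \frac{2715431}{1046}$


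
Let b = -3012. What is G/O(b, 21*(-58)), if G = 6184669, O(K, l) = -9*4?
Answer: -6184669/36 ≈ -1.7180e+5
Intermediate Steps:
O(K, l) = -36
G/O(b, 21*(-58)) = 6184669/(-36) = 6184669*(-1/36) = -6184669/36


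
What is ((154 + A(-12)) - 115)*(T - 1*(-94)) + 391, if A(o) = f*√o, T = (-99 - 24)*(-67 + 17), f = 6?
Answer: 243907 + 74928*I*√3 ≈ 2.4391e+5 + 1.2978e+5*I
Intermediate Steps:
T = 6150 (T = -123*(-50) = 6150)
A(o) = 6*√o
((154 + A(-12)) - 115)*(T - 1*(-94)) + 391 = ((154 + 6*√(-12)) - 115)*(6150 - 1*(-94)) + 391 = ((154 + 6*(2*I*√3)) - 115)*(6150 + 94) + 391 = ((154 + 12*I*√3) - 115)*6244 + 391 = (39 + 12*I*√3)*6244 + 391 = (243516 + 74928*I*√3) + 391 = 243907 + 74928*I*√3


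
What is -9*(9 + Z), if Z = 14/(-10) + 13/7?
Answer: -2979/35 ≈ -85.114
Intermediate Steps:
Z = 16/35 (Z = 14*(-1/10) + 13*(1/7) = -7/5 + 13/7 = 16/35 ≈ 0.45714)
-9*(9 + Z) = -9*(9 + 16/35) = -9*331/35 = -2979/35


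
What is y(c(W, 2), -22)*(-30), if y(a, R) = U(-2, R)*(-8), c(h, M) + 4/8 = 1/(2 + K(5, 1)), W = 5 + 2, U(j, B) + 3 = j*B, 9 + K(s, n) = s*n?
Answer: 9840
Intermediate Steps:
K(s, n) = -9 + n*s (K(s, n) = -9 + s*n = -9 + n*s)
U(j, B) = -3 + B*j (U(j, B) = -3 + j*B = -3 + B*j)
W = 7
c(h, M) = -1 (c(h, M) = -½ + 1/(2 + (-9 + 1*5)) = -½ + 1/(2 + (-9 + 5)) = -½ + 1/(2 - 4) = -½ + 1/(-2) = -½ - ½ = -1)
y(a, R) = 24 + 16*R (y(a, R) = (-3 + R*(-2))*(-8) = (-3 - 2*R)*(-8) = 24 + 16*R)
y(c(W, 2), -22)*(-30) = (24 + 16*(-22))*(-30) = (24 - 352)*(-30) = -328*(-30) = 9840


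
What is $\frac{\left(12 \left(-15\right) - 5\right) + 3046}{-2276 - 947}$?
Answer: $- \frac{2861}{3223} \approx -0.88768$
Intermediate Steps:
$\frac{\left(12 \left(-15\right) - 5\right) + 3046}{-2276 - 947} = \frac{\left(-180 - 5\right) + 3046}{-3223} = \left(-185 + 3046\right) \left(- \frac{1}{3223}\right) = 2861 \left(- \frac{1}{3223}\right) = - \frac{2861}{3223}$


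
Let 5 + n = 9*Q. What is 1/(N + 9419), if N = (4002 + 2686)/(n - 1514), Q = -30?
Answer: 1789/16843903 ≈ 0.00010621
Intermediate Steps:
n = -275 (n = -5 + 9*(-30) = -5 - 270 = -275)
N = -6688/1789 (N = (4002 + 2686)/(-275 - 1514) = 6688/(-1789) = 6688*(-1/1789) = -6688/1789 ≈ -3.7384)
1/(N + 9419) = 1/(-6688/1789 + 9419) = 1/(16843903/1789) = 1789/16843903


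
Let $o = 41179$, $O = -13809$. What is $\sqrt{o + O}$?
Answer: $\sqrt{27370} \approx 165.44$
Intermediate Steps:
$\sqrt{o + O} = \sqrt{41179 - 13809} = \sqrt{27370}$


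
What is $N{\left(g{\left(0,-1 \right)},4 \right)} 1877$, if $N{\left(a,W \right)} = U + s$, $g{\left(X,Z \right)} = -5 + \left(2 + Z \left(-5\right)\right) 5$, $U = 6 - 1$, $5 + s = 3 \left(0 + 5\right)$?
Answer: $28155$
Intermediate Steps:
$s = 10$ ($s = -5 + 3 \left(0 + 5\right) = -5 + 3 \cdot 5 = -5 + 15 = 10$)
$U = 5$
$g{\left(X,Z \right)} = 5 - 25 Z$ ($g{\left(X,Z \right)} = -5 + \left(2 - 5 Z\right) 5 = -5 - \left(-10 + 25 Z\right) = 5 - 25 Z$)
$N{\left(a,W \right)} = 15$ ($N{\left(a,W \right)} = 5 + 10 = 15$)
$N{\left(g{\left(0,-1 \right)},4 \right)} 1877 = 15 \cdot 1877 = 28155$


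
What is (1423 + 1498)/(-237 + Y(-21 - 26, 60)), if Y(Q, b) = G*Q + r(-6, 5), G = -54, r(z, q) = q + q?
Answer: 2921/2311 ≈ 1.2640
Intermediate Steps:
r(z, q) = 2*q
Y(Q, b) = 10 - 54*Q (Y(Q, b) = -54*Q + 2*5 = -54*Q + 10 = 10 - 54*Q)
(1423 + 1498)/(-237 + Y(-21 - 26, 60)) = (1423 + 1498)/(-237 + (10 - 54*(-21 - 26))) = 2921/(-237 + (10 - 54*(-47))) = 2921/(-237 + (10 + 2538)) = 2921/(-237 + 2548) = 2921/2311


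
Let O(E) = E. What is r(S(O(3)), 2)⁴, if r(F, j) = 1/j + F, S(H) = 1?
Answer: 81/16 ≈ 5.0625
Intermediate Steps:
r(F, j) = F + 1/j (r(F, j) = 1/j + F = F + 1/j)
r(S(O(3)), 2)⁴ = (1 + 1/2)⁴ = (1 + ½)⁴ = (3/2)⁴ = 81/16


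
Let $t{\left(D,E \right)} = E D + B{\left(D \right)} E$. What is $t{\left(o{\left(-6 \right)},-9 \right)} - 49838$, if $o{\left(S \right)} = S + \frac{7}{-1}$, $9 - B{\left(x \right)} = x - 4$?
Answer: $-49955$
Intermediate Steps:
$B{\left(x \right)} = 13 - x$ ($B{\left(x \right)} = 9 - \left(x - 4\right) = 9 - \left(-4 + x\right) = 13 - x$)
$o{\left(S \right)} = -7 + S$ ($o{\left(S \right)} = S + 7 \left(-1\right) = S - 7 = -7 + S$)
$t{\left(D,E \right)} = D E + E \left(13 - D\right)$ ($t{\left(D,E \right)} = E D + \left(13 - D\right) E = D E + E \left(13 - D\right)$)
$t{\left(o{\left(-6 \right)},-9 \right)} - 49838 = 13 \left(-9\right) - 49838 = -117 - 49838 = -49955$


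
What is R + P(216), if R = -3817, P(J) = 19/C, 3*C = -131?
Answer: -500084/131 ≈ -3817.4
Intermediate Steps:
C = -131/3 (C = (⅓)*(-131) = -131/3 ≈ -43.667)
P(J) = -57/131 (P(J) = 19/(-131/3) = 19*(-3/131) = -57/131)
R + P(216) = -3817 - 57/131 = -500084/131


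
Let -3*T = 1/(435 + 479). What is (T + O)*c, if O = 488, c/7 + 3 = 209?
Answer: 964766495/1371 ≈ 7.0370e+5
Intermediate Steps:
c = 1442 (c = -21 + 7*209 = -21 + 1463 = 1442)
T = -1/2742 (T = -1/(3*(435 + 479)) = -⅓/914 = -⅓*1/914 = -1/2742 ≈ -0.00036470)
(T + O)*c = (-1/2742 + 488)*1442 = (1338095/2742)*1442 = 964766495/1371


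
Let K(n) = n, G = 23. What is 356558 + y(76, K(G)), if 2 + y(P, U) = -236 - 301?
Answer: 356019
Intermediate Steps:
y(P, U) = -539 (y(P, U) = -2 + (-236 - 301) = -2 - 537 = -539)
356558 + y(76, K(G)) = 356558 - 539 = 356019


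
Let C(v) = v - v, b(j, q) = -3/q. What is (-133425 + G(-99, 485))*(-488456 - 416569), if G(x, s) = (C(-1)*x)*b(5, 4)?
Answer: 120752960625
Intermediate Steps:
C(v) = 0
G(x, s) = 0 (G(x, s) = (0*x)*(-3/4) = 0*(-3*¼) = 0*(-¾) = 0)
(-133425 + G(-99, 485))*(-488456 - 416569) = (-133425 + 0)*(-488456 - 416569) = -133425*(-905025) = 120752960625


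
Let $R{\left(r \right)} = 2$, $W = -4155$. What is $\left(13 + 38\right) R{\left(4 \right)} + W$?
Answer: $-4053$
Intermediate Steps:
$\left(13 + 38\right) R{\left(4 \right)} + W = \left(13 + 38\right) 2 - 4155 = 51 \cdot 2 - 4155 = 102 - 4155 = -4053$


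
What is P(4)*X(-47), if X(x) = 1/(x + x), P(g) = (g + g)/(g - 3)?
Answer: -4/47 ≈ -0.085106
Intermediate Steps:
P(g) = 2*g/(-3 + g) (P(g) = (2*g)/(-3 + g) = 2*g/(-3 + g))
X(x) = 1/(2*x)
P(4)*X(-47) = (2*4/(-3 + 4))*((1/2)/(-47)) = (2*4/1)*((1/2)*(-1/47)) = (2*4*1)*(-1/94) = 8*(-1/94) = -4/47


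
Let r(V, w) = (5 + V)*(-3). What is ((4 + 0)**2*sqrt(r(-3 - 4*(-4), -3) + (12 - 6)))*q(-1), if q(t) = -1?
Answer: -64*I*sqrt(3) ≈ -110.85*I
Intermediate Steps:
r(V, w) = -15 - 3*V
((4 + 0)**2*sqrt(r(-3 - 4*(-4), -3) + (12 - 6)))*q(-1) = ((4 + 0)**2*sqrt((-15 - 3*(-3 - 4*(-4))) + (12 - 6)))*(-1) = (4**2*sqrt((-15 - 3*(-3 + 16)) + 6))*(-1) = (16*sqrt((-15 - 3*13) + 6))*(-1) = (16*sqrt((-15 - 39) + 6))*(-1) = (16*sqrt(-54 + 6))*(-1) = (16*sqrt(-48))*(-1) = (16*(4*I*sqrt(3)))*(-1) = (64*I*sqrt(3))*(-1) = -64*I*sqrt(3)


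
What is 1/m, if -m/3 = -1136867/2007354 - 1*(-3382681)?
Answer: -669118/6790237099207 ≈ -9.8541e-8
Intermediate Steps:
m = -6790237099207/669118 (m = -3*(-1136867/2007354 - 1*(-3382681)) = -3*(-1136867*1/2007354 + 3382681) = -3*(-1136867/2007354 + 3382681) = -3*6790237099207/2007354 = -6790237099207/669118 ≈ -1.0148e+7)
1/m = 1/(-6790237099207/669118) = -669118/6790237099207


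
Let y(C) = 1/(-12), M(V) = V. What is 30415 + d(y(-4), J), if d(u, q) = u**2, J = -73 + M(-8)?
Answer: 4379761/144 ≈ 30415.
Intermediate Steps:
y(C) = -1/12
J = -81 (J = -73 - 8 = -81)
30415 + d(y(-4), J) = 30415 + (-1/12)**2 = 30415 + 1/144 = 4379761/144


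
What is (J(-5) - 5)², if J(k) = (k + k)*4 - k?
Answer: 1600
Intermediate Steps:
J(k) = 7*k (J(k) = (2*k)*4 - k = 8*k - k = 7*k)
(J(-5) - 5)² = (7*(-5) - 5)² = (-35 - 5)² = (-40)² = 1600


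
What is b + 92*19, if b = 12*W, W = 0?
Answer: 1748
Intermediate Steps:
b = 0 (b = 12*0 = 0)
b + 92*19 = 0 + 92*19 = 0 + 1748 = 1748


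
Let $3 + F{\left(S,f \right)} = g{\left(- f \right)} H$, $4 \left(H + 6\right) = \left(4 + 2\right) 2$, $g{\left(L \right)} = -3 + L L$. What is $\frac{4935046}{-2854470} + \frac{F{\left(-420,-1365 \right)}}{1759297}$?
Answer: $- \frac{424788863674}{86583801855} \approx -4.9061$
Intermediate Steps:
$g{\left(L \right)} = -3 + L^{2}$
$H = -3$ ($H = -6 + \frac{\left(4 + 2\right) 2}{4} = -6 + \frac{6 \cdot 2}{4} = -6 + \frac{1}{4} \cdot 12 = -6 + 3 = -3$)
$F{\left(S,f \right)} = 6 - 3 f^{2}$ ($F{\left(S,f \right)} = -3 + \left(-3 + \left(- f\right)^{2}\right) \left(-3\right) = -3 + \left(-3 + f^{2}\right) \left(-3\right) = -3 - \left(-9 + 3 f^{2}\right) = 6 - 3 f^{2}$)
$\frac{4935046}{-2854470} + \frac{F{\left(-420,-1365 \right)}}{1759297} = \frac{4935046}{-2854470} + \frac{6 - 3 \left(-1365\right)^{2}}{1759297} = 4935046 \left(- \frac{1}{2854470}\right) + \left(6 - 5589675\right) \frac{1}{1759297} = - \frac{85087}{49215} + \left(6 - 5589675\right) \frac{1}{1759297} = - \frac{85087}{49215} - \frac{5589669}{1759297} = - \frac{424788863674}{86583801855}$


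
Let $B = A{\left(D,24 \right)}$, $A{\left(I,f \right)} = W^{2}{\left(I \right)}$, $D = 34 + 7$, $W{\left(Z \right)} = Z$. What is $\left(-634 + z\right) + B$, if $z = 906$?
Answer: $1953$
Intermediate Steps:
$D = 41$
$A{\left(I,f \right)} = I^{2}$
$B = 1681$ ($B = 41^{2} = 1681$)
$\left(-634 + z\right) + B = \left(-634 + 906\right) + 1681 = 272 + 1681 = 1953$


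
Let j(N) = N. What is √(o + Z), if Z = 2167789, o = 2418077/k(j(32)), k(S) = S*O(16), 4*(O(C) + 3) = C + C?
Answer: √3492643170/40 ≈ 1477.5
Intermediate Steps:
O(C) = -3 + C/2 (O(C) = -3 + (C + C)/4 = -3 + (2*C)/4 = -3 + C/2)
k(S) = 5*S (k(S) = S*(-3 + (½)*16) = S*(-3 + 8) = S*5 = 5*S)
o = 2418077/160 (o = 2418077/((5*32)) = 2418077/160 ≈ 15113.)
√(o + Z) = √(2418077/160 + 2167789) = √(349264317/160) = √3492643170/40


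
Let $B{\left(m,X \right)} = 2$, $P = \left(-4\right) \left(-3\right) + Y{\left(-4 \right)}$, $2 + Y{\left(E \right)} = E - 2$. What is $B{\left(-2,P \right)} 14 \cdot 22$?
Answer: $616$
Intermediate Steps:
$Y{\left(E \right)} = -4 + E$ ($Y{\left(E \right)} = -2 + \left(E - 2\right) = -2 + \left(-2 + E\right) = -4 + E$)
$P = 4$ ($P = \left(-4\right) \left(-3\right) - 8 = 12 - 8 = 4$)
$B{\left(-2,P \right)} 14 \cdot 22 = 2 \cdot 14 \cdot 22 = 28 \cdot 22 = 616$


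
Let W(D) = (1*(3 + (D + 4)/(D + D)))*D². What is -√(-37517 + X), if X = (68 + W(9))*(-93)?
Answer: -I*√287522/2 ≈ -268.11*I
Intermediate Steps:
W(D) = D²*(3 + (4 + D)/(2*D)) (W(D) = (1*(3 + (4 + D)/((2*D))))*D² = (1*(3 + (4 + D)*(1/(2*D))))*D² = (1*(3 + (4 + D)/(2*D)))*D² = (3 + (4 + D)/(2*D))*D² = D²*(3 + (4 + D)/(2*D)))
X = -68727/2 (X = (68 + (½)*9*(4 + 7*9))*(-93) = (68 + (½)*9*(4 + 63))*(-93) = (68 + (½)*9*67)*(-93) = (68 + 603/2)*(-93) = (739/2)*(-93) = -68727/2 ≈ -34364.)
-√(-37517 + X) = -√(-37517 - 68727/2) = -√(-143761/2) = -I*√287522/2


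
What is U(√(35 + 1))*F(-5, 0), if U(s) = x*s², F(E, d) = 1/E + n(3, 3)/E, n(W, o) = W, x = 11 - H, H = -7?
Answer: -2592/5 ≈ -518.40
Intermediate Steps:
x = 18 (x = 11 - 1*(-7) = 11 + 7 = 18)
F(E, d) = 4/E (F(E, d) = 1/E + 3/E = 4/E)
U(s) = 18*s²
U(√(35 + 1))*F(-5, 0) = (18*(√(35 + 1))²)*(4/(-5)) = (18*(√36)²)*(4*(-⅕)) = (18*6²)*(-⅘) = (18*36)*(-⅘) = 648*(-⅘) = -2592/5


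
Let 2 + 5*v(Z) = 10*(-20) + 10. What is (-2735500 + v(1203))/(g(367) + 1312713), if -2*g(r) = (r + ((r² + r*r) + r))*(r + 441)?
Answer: 13677692/539062675 ≈ 0.025373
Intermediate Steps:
v(Z) = -192/5 (v(Z) = -⅖ + (10*(-20) + 10)/5 = -⅖ + (-200 + 10)/5 = -⅖ + (⅕)*(-190) = -⅖ - 38 = -192/5)
g(r) = -(441 + r)*(2*r + 2*r²)/2 (g(r) = -(r + ((r² + r*r) + r))*(r + 441)/2 = -(r + ((r² + r²) + r))*(441 + r)/2 = -(r + (2*r² + r))*(441 + r)/2 = -(r + (r + 2*r²))*(441 + r)/2 = -(2*r + 2*r²)*(441 + r)/2 = -(441 + r)*(2*r + 2*r²)/2)
(-2735500 + v(1203))/(g(367) + 1312713) = (-2735500 - 192/5)/(-1*367*(441 + 367² + 442*367) + 1312713) = -13677692/(5*(-1*367*(441 + 134689 + 162214) + 1312713)) = -13677692/(5*(-1*367*297344 + 1312713)) = -13677692/(5*(-109125248 + 1312713)) = -13677692/5/(-107812535) = -13677692/5*(-1/107812535) = 13677692/539062675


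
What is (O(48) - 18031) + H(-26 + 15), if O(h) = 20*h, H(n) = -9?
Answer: -17080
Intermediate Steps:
(O(48) - 18031) + H(-26 + 15) = (20*48 - 18031) - 9 = (960 - 18031) - 9 = -17071 - 9 = -17080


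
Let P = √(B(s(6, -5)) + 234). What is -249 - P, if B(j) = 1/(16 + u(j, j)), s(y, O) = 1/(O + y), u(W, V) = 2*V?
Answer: -249 - √8426/6 ≈ -264.30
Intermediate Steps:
B(j) = 1/(16 + 2*j)
P = √8426/6 (P = √(1/(2*(8 + 1/(-5 + 6))) + 234) = √(1/(2*(8 + 1/1)) + 234) = √(1/(2*(8 + 1)) + 234) = √((½)/9 + 234) = √((½)*(⅑) + 234) = √(1/18 + 234) = √(4213/18) = √8426/6 ≈ 15.299)
-249 - P = -249 - √8426/6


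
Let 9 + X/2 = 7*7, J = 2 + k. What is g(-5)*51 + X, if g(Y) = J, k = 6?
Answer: 488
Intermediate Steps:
J = 8 (J = 2 + 6 = 8)
X = 80 (X = -18 + 2*(7*7) = -18 + 2*49 = -18 + 98 = 80)
g(Y) = 8
g(-5)*51 + X = 8*51 + 80 = 408 + 80 = 488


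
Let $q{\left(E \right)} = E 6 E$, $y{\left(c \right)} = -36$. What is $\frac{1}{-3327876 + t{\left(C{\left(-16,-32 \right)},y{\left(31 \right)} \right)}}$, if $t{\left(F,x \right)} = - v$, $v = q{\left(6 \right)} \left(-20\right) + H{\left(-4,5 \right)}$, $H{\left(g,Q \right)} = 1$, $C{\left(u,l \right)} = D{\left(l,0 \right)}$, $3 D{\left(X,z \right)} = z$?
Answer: $- \frac{1}{3323557} \approx -3.0088 \cdot 10^{-7}$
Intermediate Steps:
$D{\left(X,z \right)} = \frac{z}{3}$
$q{\left(E \right)} = 6 E^{2}$ ($q{\left(E \right)} = 6 E E = 6 E^{2}$)
$C{\left(u,l \right)} = 0$ ($C{\left(u,l \right)} = \frac{1}{3} \cdot 0 = 0$)
$v = -4319$ ($v = 6 \cdot 6^{2} \left(-20\right) + 1 = 6 \cdot 36 \left(-20\right) + 1 = 216 \left(-20\right) + 1 = -4320 + 1 = -4319$)
$t{\left(F,x \right)} = 4319$ ($t{\left(F,x \right)} = \left(-1\right) \left(-4319\right) = 4319$)
$\frac{1}{-3327876 + t{\left(C{\left(-16,-32 \right)},y{\left(31 \right)} \right)}} = \frac{1}{-3327876 + 4319} = \frac{1}{-3323557} = - \frac{1}{3323557}$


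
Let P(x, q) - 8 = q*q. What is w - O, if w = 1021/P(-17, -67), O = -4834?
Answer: 21739519/4497 ≈ 4834.2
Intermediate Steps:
P(x, q) = 8 + q² (P(x, q) = 8 + q*q = 8 + q²)
w = 1021/4497 (w = 1021/(8 + (-67)²) = 1021/(8 + 4489) = 1021/4497 ≈ 0.22704)
w - O = 1021/4497 - 1*(-4834) = 1021/4497 + 4834 = 21739519/4497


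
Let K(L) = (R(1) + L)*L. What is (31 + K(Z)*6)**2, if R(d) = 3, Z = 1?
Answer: 3025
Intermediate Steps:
K(L) = L*(3 + L) (K(L) = (3 + L)*L = L*(3 + L))
(31 + K(Z)*6)**2 = (31 + (1*(3 + 1))*6)**2 = (31 + (1*4)*6)**2 = (31 + 4*6)**2 = (31 + 24)**2 = 55**2 = 3025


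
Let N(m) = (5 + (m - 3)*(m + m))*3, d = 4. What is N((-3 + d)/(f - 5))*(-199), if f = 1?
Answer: -31641/8 ≈ -3955.1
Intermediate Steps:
N(m) = 15 + 6*m*(-3 + m) (N(m) = (5 + (-3 + m)*(2*m))*3 = (5 + 2*m*(-3 + m))*3 = 15 + 6*m*(-3 + m))
N((-3 + d)/(f - 5))*(-199) = (15 - 18*(-3 + 4)/(1 - 5) + 6*((-3 + 4)/(1 - 5))²)*(-199) = (15 - 18/(-4) + 6*(1/(-4))²)*(-199) = (15 - 18*(-1)/4 + 6*(1*(-¼))²)*(-199) = (15 - 18*(-¼) + 6*(-¼)²)*(-199) = (15 + 9/2 + 6*(1/16))*(-199) = (15 + 9/2 + 3/8)*(-199) = (159/8)*(-199) = -31641/8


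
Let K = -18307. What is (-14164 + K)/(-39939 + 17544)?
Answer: 32471/22395 ≈ 1.4499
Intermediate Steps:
(-14164 + K)/(-39939 + 17544) = (-14164 - 18307)/(-39939 + 17544) = -32471/(-22395) = -32471*(-1/22395) = 32471/22395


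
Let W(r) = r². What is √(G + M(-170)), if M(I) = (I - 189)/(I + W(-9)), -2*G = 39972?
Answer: I*√158277155/89 ≈ 141.36*I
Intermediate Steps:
G = -19986 (G = -½*39972 = -19986)
M(I) = (-189 + I)/(81 + I) (M(I) = (I - 189)/(I + (-9)²) = (-189 + I)/(I + 81) = (-189 + I)/(81 + I))
√(G + M(-170)) = √(-19986 + (-189 - 170)/(81 - 170)) = √(-19986 - 359/(-89)) = √(-19986 - 1/89*(-359)) = √(-19986 + 359/89) = √(-1778395/89) = I*√158277155/89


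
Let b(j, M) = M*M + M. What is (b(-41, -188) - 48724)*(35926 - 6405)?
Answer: -400540928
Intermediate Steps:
b(j, M) = M + M² (b(j, M) = M² + M = M + M²)
(b(-41, -188) - 48724)*(35926 - 6405) = (-188*(1 - 188) - 48724)*(35926 - 6405) = (-188*(-187) - 48724)*29521 = (35156 - 48724)*29521 = -13568*29521 = -400540928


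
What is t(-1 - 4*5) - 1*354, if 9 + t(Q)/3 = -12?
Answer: -417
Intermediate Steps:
t(Q) = -63 (t(Q) = -27 + 3*(-12) = -27 - 36 = -63)
t(-1 - 4*5) - 1*354 = -63 - 1*354 = -63 - 354 = -417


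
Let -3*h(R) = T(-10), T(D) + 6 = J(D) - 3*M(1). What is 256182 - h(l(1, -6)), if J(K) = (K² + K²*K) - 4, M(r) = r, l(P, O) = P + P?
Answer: 767633/3 ≈ 2.5588e+5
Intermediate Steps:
l(P, O) = 2*P
J(K) = -4 + K² + K³ (J(K) = (K² + K³) - 4 = -4 + K² + K³)
T(D) = -13 + D² + D³ (T(D) = -6 + ((-4 + D² + D³) - 3*1) = -6 + ((-4 + D² + D³) - 3) = -6 + (-7 + D² + D³) = -13 + D² + D³)
h(R) = 913/3 (h(R) = -(-13 + (-10)² + (-10)³)/3 = -(-13 + 100 - 1000)/3 = -⅓*(-913) = 913/3)
256182 - h(l(1, -6)) = 256182 - 1*913/3 = 256182 - 913/3 = 767633/3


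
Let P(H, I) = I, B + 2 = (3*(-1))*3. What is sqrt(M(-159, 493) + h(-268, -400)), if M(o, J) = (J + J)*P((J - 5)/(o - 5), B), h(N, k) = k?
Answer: I*sqrt(11246) ≈ 106.05*I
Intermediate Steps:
B = -11 (B = -2 + (3*(-1))*3 = -2 - 3*3 = -2 - 9 = -11)
M(o, J) = -22*J (M(o, J) = (J + J)*(-11) = (2*J)*(-11) = -22*J)
sqrt(M(-159, 493) + h(-268, -400)) = sqrt(-22*493 - 400) = sqrt(-10846 - 400) = sqrt(-11246) = I*sqrt(11246)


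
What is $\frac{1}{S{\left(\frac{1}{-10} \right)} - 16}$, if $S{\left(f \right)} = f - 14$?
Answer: $- \frac{10}{301} \approx -0.033223$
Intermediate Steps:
$S{\left(f \right)} = -14 + f$ ($S{\left(f \right)} = f - 14 = -14 + f$)
$\frac{1}{S{\left(\frac{1}{-10} \right)} - 16} = \frac{1}{\left(-14 + \frac{1}{-10}\right) - 16} = \frac{1}{\left(-14 - \frac{1}{10}\right) - 16} = \frac{1}{- \frac{141}{10} - 16} = \frac{1}{- \frac{301}{10}} = - \frac{10}{301}$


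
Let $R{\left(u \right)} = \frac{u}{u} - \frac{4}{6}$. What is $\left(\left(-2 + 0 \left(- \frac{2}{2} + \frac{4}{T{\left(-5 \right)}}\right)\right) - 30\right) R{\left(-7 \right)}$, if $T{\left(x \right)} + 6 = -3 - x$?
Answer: $- \frac{32}{3} \approx -10.667$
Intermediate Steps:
$T{\left(x \right)} = -9 - x$ ($T{\left(x \right)} = -6 - \left(3 + x\right) = -9 - x$)
$R{\left(u \right)} = \frac{1}{3}$ ($R{\left(u \right)} = 1 - \frac{2}{3} = \frac{1}{3}$)
$\left(\left(-2 + 0 \left(- \frac{2}{2} + \frac{4}{T{\left(-5 \right)}}\right)\right) - 30\right) R{\left(-7 \right)} = \left(\left(-2 + 0 \left(- \frac{2}{2} + \frac{4}{-9 - -5}\right)\right) - 30\right) \frac{1}{3} = \left(\left(-2 + 0 \left(\left(-2\right) \frac{1}{2} + \frac{4}{-9 + 5}\right)\right) - 30\right) \frac{1}{3} = \left(\left(-2 + 0 \left(-1 + \frac{4}{-4}\right)\right) - 30\right) \frac{1}{3} = \left(\left(-2 + 0 \left(-1 + 4 \left(- \frac{1}{4}\right)\right)\right) - 30\right) \frac{1}{3} = \left(\left(-2 + 0 \left(-1 - 1\right)\right) - 30\right) \frac{1}{3} = \left(\left(-2 + 0 \left(-2\right)\right) - 30\right) \frac{1}{3} = \left(\left(-2 + 0\right) - 30\right) \frac{1}{3} = \left(-2 - 30\right) \frac{1}{3} = \left(-32\right) \frac{1}{3} = - \frac{32}{3}$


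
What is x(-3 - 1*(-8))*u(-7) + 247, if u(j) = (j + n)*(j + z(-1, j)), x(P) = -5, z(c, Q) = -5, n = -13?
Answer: -953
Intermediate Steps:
u(j) = (-13 + j)*(-5 + j) (u(j) = (j - 13)*(j - 5) = (-13 + j)*(-5 + j))
x(-3 - 1*(-8))*u(-7) + 247 = -5*(65 + (-7)² - 18*(-7)) + 247 = -5*(65 + 49 + 126) + 247 = -5*240 + 247 = -1200 + 247 = -953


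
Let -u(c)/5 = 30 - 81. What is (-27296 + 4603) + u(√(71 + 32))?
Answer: -22438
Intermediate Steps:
u(c) = 255 (u(c) = -5*(30 - 81) = -5*(-51) = 255)
(-27296 + 4603) + u(√(71 + 32)) = (-27296 + 4603) + 255 = -22693 + 255 = -22438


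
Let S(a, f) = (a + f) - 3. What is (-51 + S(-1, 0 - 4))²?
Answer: 3481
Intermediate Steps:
S(a, f) = -3 + a + f
(-51 + S(-1, 0 - 4))² = (-51 + (-3 - 1 + (0 - 4)))² = (-51 + (-3 - 1 - 4))² = (-51 - 8)² = (-59)² = 3481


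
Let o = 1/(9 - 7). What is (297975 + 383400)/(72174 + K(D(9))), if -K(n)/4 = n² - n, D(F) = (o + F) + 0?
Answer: 681375/71851 ≈ 9.4832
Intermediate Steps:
o = ½ (o = 1/2 = ½ ≈ 0.50000)
D(F) = ½ + F (D(F) = (½ + F) + 0 = ½ + F)
K(n) = -4*n² + 4*n (K(n) = -4*(n² - n) = -4*n² + 4*n)
(297975 + 383400)/(72174 + K(D(9))) = (297975 + 383400)/(72174 + 4*(½ + 9)*(1 - (½ + 9))) = 681375/(72174 + 4*(19/2)*(1 - 1*19/2)) = 681375/(72174 + 4*(19/2)*(1 - 19/2)) = 681375/(72174 + 4*(19/2)*(-17/2)) = 681375/(72174 - 323) = 681375/71851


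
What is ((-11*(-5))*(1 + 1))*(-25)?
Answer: -2750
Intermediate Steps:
((-11*(-5))*(1 + 1))*(-25) = (55*2)*(-25) = 110*(-25) = -2750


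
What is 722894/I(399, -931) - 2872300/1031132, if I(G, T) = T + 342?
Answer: -186772730177/151834187 ≈ -1230.1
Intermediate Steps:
I(G, T) = 342 + T
722894/I(399, -931) - 2872300/1031132 = 722894/(342 - 931) - 2872300/1031132 = 722894/(-589) - 2872300*1/1031132 = 722894*(-1/589) - 718075/257783 = -722894/589 - 718075/257783 = -186772730177/151834187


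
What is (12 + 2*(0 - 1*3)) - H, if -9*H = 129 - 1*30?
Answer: 17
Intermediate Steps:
H = -11 (H = -(129 - 1*30)/9 = -(129 - 30)/9 = -⅑*99 = -11)
(12 + 2*(0 - 1*3)) - H = (12 + 2*(0 - 1*3)) - 1*(-11) = (12 + 2*(0 - 3)) + 11 = (12 + 2*(-3)) + 11 = (12 - 6) + 11 = 6 + 11 = 17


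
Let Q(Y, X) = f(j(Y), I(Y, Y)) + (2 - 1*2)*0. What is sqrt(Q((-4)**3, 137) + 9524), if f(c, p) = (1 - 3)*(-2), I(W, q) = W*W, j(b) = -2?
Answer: 2*sqrt(2382) ≈ 97.611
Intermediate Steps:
I(W, q) = W**2
f(c, p) = 4 (f(c, p) = -2*(-2) = 4)
Q(Y, X) = 4 (Q(Y, X) = 4 + (2 - 1*2)*0 = 4 + (2 - 2)*0 = 4 + 0*0 = 4 + 0 = 4)
sqrt(Q((-4)**3, 137) + 9524) = sqrt(4 + 9524) = sqrt(9528) = 2*sqrt(2382)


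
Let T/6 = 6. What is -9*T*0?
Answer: 0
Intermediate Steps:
T = 36 (T = 6*6 = 36)
-9*T*0 = -9*36*0 = -324*0 = 0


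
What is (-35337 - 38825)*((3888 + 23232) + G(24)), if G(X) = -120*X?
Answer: -1797686880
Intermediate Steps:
(-35337 - 38825)*((3888 + 23232) + G(24)) = (-35337 - 38825)*((3888 + 23232) - 120*24) = -74162*(27120 - 2880) = -74162*24240 = -1797686880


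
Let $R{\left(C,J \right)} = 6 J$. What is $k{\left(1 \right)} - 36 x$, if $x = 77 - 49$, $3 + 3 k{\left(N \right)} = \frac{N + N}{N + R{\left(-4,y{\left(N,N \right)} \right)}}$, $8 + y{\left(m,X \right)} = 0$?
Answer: $- \frac{142271}{141} \approx -1009.0$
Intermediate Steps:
$y{\left(m,X \right)} = -8$ ($y{\left(m,X \right)} = -8 + 0 = -8$)
$k{\left(N \right)} = -1 + \frac{2 N}{3 \left(-48 + N\right)}$ ($k{\left(N \right)} = -1 + \frac{\left(N + N\right) \frac{1}{N + 6 \left(-8\right)}}{3} = -1 + \frac{2 N \frac{1}{N - 48}}{3} = -1 + \frac{2 N \frac{1}{-48 + N}}{3} = -1 + \frac{2 N}{3 \left(-48 + N\right)}$)
$x = 28$ ($x = 77 - 49 = 28$)
$k{\left(1 \right)} - 36 x = \frac{144 - 1}{3 \left(-48 + 1\right)} - 1008 = \frac{144 - 1}{3 \left(-47\right)} - 1008 = \frac{1}{3} \left(- \frac{1}{47}\right) 143 - 1008 = - \frac{143}{141} - 1008 = - \frac{142271}{141}$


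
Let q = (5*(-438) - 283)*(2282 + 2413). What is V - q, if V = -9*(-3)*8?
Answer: 11610951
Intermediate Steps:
q = -11610735 (q = (-2190 - 283)*4695 = -2473*4695 = -11610735)
V = 216 (V = 27*8 = 216)
V - q = 216 - 1*(-11610735) = 216 + 11610735 = 11610951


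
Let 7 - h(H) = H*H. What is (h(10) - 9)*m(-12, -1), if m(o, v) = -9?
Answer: 918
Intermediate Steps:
h(H) = 7 - H² (h(H) = 7 - H*H = 7 - H²)
(h(10) - 9)*m(-12, -1) = ((7 - 1*10²) - 9)*(-9) = ((7 - 1*100) - 9)*(-9) = ((7 - 100) - 9)*(-9) = (-93 - 9)*(-9) = -102*(-9) = 918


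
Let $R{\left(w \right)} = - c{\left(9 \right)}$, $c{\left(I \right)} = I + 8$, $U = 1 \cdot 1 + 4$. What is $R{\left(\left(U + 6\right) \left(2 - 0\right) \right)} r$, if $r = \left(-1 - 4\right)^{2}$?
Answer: $-425$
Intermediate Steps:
$U = 5$ ($U = 1 + 4 = 5$)
$c{\left(I \right)} = 8 + I$
$r = 25$ ($r = \left(-5\right)^{2} = 25$)
$R{\left(w \right)} = -17$ ($R{\left(w \right)} = - (8 + 9) = \left(-1\right) 17 = -17$)
$R{\left(\left(U + 6\right) \left(2 - 0\right) \right)} r = \left(-17\right) 25 = -425$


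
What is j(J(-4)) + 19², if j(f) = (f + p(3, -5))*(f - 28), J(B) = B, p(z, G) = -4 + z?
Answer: 521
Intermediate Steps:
j(f) = (-1 + f)*(-28 + f) (j(f) = (f + (-4 + 3))*(f - 28) = (f - 1)*(-28 + f) = (-1 + f)*(-28 + f))
j(J(-4)) + 19² = (28 + (-4)² - 29*(-4)) + 19² = (28 + 16 + 116) + 361 = 160 + 361 = 521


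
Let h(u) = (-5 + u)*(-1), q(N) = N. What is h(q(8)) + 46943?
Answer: 46940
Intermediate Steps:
h(u) = 5 - u
h(q(8)) + 46943 = (5 - 1*8) + 46943 = (5 - 8) + 46943 = -3 + 46943 = 46940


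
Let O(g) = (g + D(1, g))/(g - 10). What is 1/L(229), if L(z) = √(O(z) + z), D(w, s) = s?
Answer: √11083371/50609 ≈ 0.065782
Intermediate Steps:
O(g) = 2*g/(-10 + g) (O(g) = (g + g)/(g - 10) = (2*g)/(-10 + g) = 2*g/(-10 + g))
L(z) = √(z + 2*z/(-10 + z)) (L(z) = √(2*z/(-10 + z) + z) = √(z + 2*z/(-10 + z)))
1/L(229) = 1/(√(229*(-8 + 229)/(-10 + 229))) = 1/(√(229*221/219)) = 1/(√(229*(1/219)*221)) = 1/(√(50609/219)) = 1/(√11083371/219) = √11083371/50609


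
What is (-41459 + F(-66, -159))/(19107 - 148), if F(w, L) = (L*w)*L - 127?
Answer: -1710132/18959 ≈ -90.202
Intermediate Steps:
F(w, L) = -127 + w*L**2 (F(w, L) = w*L**2 - 127 = -127 + w*L**2)
(-41459 + F(-66, -159))/(19107 - 148) = (-41459 + (-127 - 66*(-159)**2))/(19107 - 148) = (-41459 + (-127 - 66*25281))/18959 = (-41459 + (-127 - 1668546))*(1/18959) = (-41459 - 1668673)*(1/18959) = -1710132*1/18959 = -1710132/18959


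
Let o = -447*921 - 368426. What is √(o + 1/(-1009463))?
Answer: 2*I*√198736819121448790/1009463 ≈ 883.24*I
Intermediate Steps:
o = -780113 (o = -411687 - 368426 = -780113)
√(o + 1/(-1009463)) = √(-780113 + 1/(-1009463)) = √(-780113 - 1/1009463) = √(-787495209320/1009463) = 2*I*√198736819121448790/1009463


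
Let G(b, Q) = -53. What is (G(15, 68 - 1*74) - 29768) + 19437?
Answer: -10384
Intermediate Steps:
(G(15, 68 - 1*74) - 29768) + 19437 = (-53 - 29768) + 19437 = -29821 + 19437 = -10384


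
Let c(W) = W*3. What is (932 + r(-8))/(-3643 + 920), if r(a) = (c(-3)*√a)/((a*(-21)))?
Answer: -932/2723 + 3*I*√2/76244 ≈ -0.34227 + 5.5646e-5*I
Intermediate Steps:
c(W) = 3*W
r(a) = 3/(7*√a) (r(a) = ((3*(-3))*√a)/((a*(-21))) = (-9*√a)/((-21*a)) = (-9*√a)*(-1/(21*a)) = 3/(7*√a))
(932 + r(-8))/(-3643 + 920) = (932 + 3/(7*√(-8)))/(-3643 + 920) = (932 + 3*(-I*√2/4)/7)/(-2723) = (932 - 3*I*√2/28)*(-1/2723) = -932/2723 + 3*I*√2/76244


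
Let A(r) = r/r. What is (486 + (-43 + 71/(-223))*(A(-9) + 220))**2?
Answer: 4106629296324/49729 ≈ 8.2580e+7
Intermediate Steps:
A(r) = 1
(486 + (-43 + 71/(-223))*(A(-9) + 220))**2 = (486 + (-43 + 71/(-223))*(1 + 220))**2 = (486 + (-43 + 71*(-1/223))*221)**2 = (486 + (-43 - 71/223)*221)**2 = (486 - 9660/223*221)**2 = (486 - 2134860/223)**2 = (-2026482/223)**2 = 4106629296324/49729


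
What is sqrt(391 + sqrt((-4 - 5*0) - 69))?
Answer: sqrt(391 + I*sqrt(73)) ≈ 19.775 + 0.216*I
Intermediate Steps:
sqrt(391 + sqrt((-4 - 5*0) - 69)) = sqrt(391 + sqrt((-4 + 0) - 69)) = sqrt(391 + sqrt(-4 - 69)) = sqrt(391 + sqrt(-73)) = sqrt(391 + I*sqrt(73))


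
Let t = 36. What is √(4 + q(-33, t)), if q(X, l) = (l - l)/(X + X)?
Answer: 2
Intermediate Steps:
q(X, l) = 0 (q(X, l) = 0/((2*X)) = 0*(1/(2*X)) = 0)
√(4 + q(-33, t)) = √(4 + 0) = √4 = 2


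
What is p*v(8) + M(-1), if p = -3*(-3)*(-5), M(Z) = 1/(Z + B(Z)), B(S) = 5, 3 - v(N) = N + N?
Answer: 2341/4 ≈ 585.25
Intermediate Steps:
v(N) = 3 - 2*N (v(N) = 3 - (N + N) = 3 - 2*N)
M(Z) = 1/(5 + Z) (M(Z) = 1/(Z + 5) = 1/(5 + Z))
p = -45 (p = 9*(-5) = -45)
p*v(8) + M(-1) = -45*(3 - 2*8) + 1/(5 - 1) = -45*(3 - 16) + 1/4 = -45*(-13) + ¼ = 585 + ¼ = 2341/4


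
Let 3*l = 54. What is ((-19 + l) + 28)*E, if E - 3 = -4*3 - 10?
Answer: -513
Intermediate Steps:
l = 18 (l = (⅓)*54 = 18)
E = -19 (E = 3 + (-4*3 - 10) = 3 + (-12 - 10) = 3 - 22 = -19)
((-19 + l) + 28)*E = ((-19 + 18) + 28)*(-19) = (-1 + 28)*(-19) = 27*(-19) = -513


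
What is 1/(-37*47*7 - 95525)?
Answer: -1/107698 ≈ -9.2852e-6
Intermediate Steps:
1/(-37*47*7 - 95525) = 1/(-1739*7 - 95525) = 1/(-12173 - 95525) = 1/(-107698) = -1/107698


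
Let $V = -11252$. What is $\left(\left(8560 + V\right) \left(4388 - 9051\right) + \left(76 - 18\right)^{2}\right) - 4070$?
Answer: $12552090$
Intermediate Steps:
$\left(\left(8560 + V\right) \left(4388 - 9051\right) + \left(76 - 18\right)^{2}\right) - 4070 = \left(\left(8560 - 11252\right) \left(4388 - 9051\right) + \left(76 - 18\right)^{2}\right) - 4070 = \left(\left(-2692\right) \left(-4663\right) + 58^{2}\right) - 4070 = \left(12552796 + 3364\right) - 4070 = 12556160 - 4070 = 12552090$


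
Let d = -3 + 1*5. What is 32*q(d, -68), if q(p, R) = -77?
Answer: -2464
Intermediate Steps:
d = 2 (d = -3 + 5 = 2)
32*q(d, -68) = 32*(-77) = -2464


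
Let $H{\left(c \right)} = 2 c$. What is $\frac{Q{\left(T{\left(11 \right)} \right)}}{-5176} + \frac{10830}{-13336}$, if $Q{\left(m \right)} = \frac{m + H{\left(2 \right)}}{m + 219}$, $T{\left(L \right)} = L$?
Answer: $- \frac{322327461}{396906032} \approx -0.8121$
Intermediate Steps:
$Q{\left(m \right)} = \frac{4 + m}{219 + m}$ ($Q{\left(m \right)} = \frac{m + 2 \cdot 2}{m + 219} = \frac{m + 4}{219 + m} = \frac{4 + m}{219 + m}$)
$\frac{Q{\left(T{\left(11 \right)} \right)}}{-5176} + \frac{10830}{-13336} = \frac{\frac{1}{219 + 11} \left(4 + 11\right)}{-5176} + \frac{10830}{-13336} = \frac{1}{230} \cdot 15 \left(- \frac{1}{5176}\right) + 10830 \left(- \frac{1}{13336}\right) = \frac{1}{230} \cdot 15 \left(- \frac{1}{5176}\right) - \frac{5415}{6668} = \frac{3}{46} \left(- \frac{1}{5176}\right) - \frac{5415}{6668} = - \frac{3}{238096} - \frac{5415}{6668} = - \frac{322327461}{396906032}$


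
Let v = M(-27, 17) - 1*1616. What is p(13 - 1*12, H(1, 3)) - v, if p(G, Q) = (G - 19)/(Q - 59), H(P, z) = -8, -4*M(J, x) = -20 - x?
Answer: 430681/268 ≈ 1607.0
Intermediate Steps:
M(J, x) = 5 + x/4 (M(J, x) = -(-20 - x)/4 = 5 + x/4)
p(G, Q) = (-19 + G)/(-59 + Q)
v = -6427/4 (v = (5 + (¼)*17) - 1*1616 = (5 + 17/4) - 1616 = 37/4 - 1616 = -6427/4 ≈ -1606.8)
p(13 - 1*12, H(1, 3)) - v = (-19 + (13 - 1*12))/(-59 - 8) - 1*(-6427/4) = (-19 + (13 - 12))/(-67) + 6427/4 = -(-19 + 1)/67 + 6427/4 = -1/67*(-18) + 6427/4 = 18/67 + 6427/4 = 430681/268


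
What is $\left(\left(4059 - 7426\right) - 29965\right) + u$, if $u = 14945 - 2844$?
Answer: $-21231$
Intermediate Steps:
$u = 12101$
$\left(\left(4059 - 7426\right) - 29965\right) + u = \left(\left(4059 - 7426\right) - 29965\right) + 12101 = \left(-3367 - 29965\right) + 12101 = -33332 + 12101 = -21231$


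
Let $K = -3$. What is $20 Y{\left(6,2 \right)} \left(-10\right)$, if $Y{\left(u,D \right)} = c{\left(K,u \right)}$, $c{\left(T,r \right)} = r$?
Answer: $-1200$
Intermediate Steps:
$Y{\left(u,D \right)} = u$
$20 Y{\left(6,2 \right)} \left(-10\right) = 20 \cdot 6 \left(-10\right) = 120 \left(-10\right) = -1200$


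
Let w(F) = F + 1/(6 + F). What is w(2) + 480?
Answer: 3857/8 ≈ 482.13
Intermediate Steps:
w(F) = F + 1/(6 + F)
w(2) + 480 = (1 + 2**2 + 6*2)/(6 + 2) + 480 = (1 + 4 + 12)/8 + 480 = (1/8)*17 + 480 = 17/8 + 480 = 3857/8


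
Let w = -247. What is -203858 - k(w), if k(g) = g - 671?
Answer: -202940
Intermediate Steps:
k(g) = -671 + g
-203858 - k(w) = -203858 - (-671 - 247) = -203858 - 1*(-918) = -203858 + 918 = -202940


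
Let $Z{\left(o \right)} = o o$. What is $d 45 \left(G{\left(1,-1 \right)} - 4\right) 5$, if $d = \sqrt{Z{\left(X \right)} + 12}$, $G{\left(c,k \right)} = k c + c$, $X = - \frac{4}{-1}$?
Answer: $- 1800 \sqrt{7} \approx -4762.4$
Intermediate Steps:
$X = 4$ ($X = \left(-4\right) \left(-1\right) = 4$)
$Z{\left(o \right)} = o^{2}$
$G{\left(c,k \right)} = c + c k$ ($G{\left(c,k \right)} = c k + c = c + c k$)
$d = 2 \sqrt{7}$ ($d = \sqrt{4^{2} + 12} = \sqrt{16 + 12} = \sqrt{28} = 2 \sqrt{7} \approx 5.2915$)
$d 45 \left(G{\left(1,-1 \right)} - 4\right) 5 = 2 \sqrt{7} \cdot 45 \left(1 \left(1 - 1\right) - 4\right) 5 = 90 \sqrt{7} \left(1 \cdot 0 - 4\right) 5 = 90 \sqrt{7} \left(0 - 4\right) 5 = 90 \sqrt{7} \left(\left(-4\right) 5\right) = 90 \sqrt{7} \left(-20\right) = - 1800 \sqrt{7}$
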